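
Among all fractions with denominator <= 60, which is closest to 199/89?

Expand x = 199/89 as a continued fraction with the Euclidean algorithm:
  199 = 2*89 + 21, so a_0 = 2.
  89 = 4*21 + 5, so a_1 = 4.
  21 = 4*5 + 1, so a_2 = 4.
  5 = 5*1 + 0, so a_3 = 5.
so x = [2; 4, 4, 5].
Convergents (p_i = a_i*p_{i-1} + p_{i-2}, q_i = a_i*q_{i-1} + q_{i-2} with p_{-2}=0, p_{-1}=1, q_{-2}=1, q_{-1}=0), until the denominator exceeds 60:
  i=0: a_0=2, p_0 = 2*1 + 0 = 2, q_0 = 2*0 + 1 = 1.
  i=1: a_1=4, p_1 = 4*2 + 1 = 9, q_1 = 4*1 + 0 = 4.
  i=2: a_2=4, p_2 = 4*9 + 2 = 38, q_2 = 4*4 + 1 = 17.
  i=3: a_3=5, p_3 = 5*38 + 9 = 199, q_3 = 5*17 + 4 = 89.
q_3 = 89 > 60, so the last convergent with denominator <= 60 is p_2/q_2 = 38/17.
The closest fraction with denominator <= 60 is either p_2/q_2 or the intermediate fraction (k*p_2 + p_1)/(k*q_2 + q_1) with the largest k >= 1 whose denominator stays <= 60; these approach x as k grows, and every other convergent or intermediate fraction in range is farther away.
Largest k: floor((60 - q_1)/q_2) = floor((60 - 4)/17) = 3.
That gives (3*38 + 9)/(3*17 + 4) = 123/55.
Compare the errors: |x - 38/17| = |199*17 - 38*89|/(89*17) = 1/1513, and |x - 123/55| = |199*55 - 123*89|/(89*55) = 2/4895.
Cross-multiplying, 2*1513 = 3026 < 4895 = 1*4895, so 2/4895 is smaller: the intermediate fraction 123/55 is closer to x than 38/17.

123/55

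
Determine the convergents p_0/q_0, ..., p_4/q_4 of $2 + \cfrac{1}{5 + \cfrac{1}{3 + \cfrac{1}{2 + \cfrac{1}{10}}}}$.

Using the convergent recurrence p_i = a_i*p_{i-1} + p_{i-2}, q_i = a_i*q_{i-1} + q_{i-2} with p_{-2}=0, p_{-1}=1, q_{-2}=1, q_{-1}=0:
  i=0: a_0=2, p_0 = 2*1 + 0 = 2, q_0 = 2*0 + 1 = 1.
  i=1: a_1=5, p_1 = 5*2 + 1 = 11, q_1 = 5*1 + 0 = 5.
  i=2: a_2=3, p_2 = 3*11 + 2 = 35, q_2 = 3*5 + 1 = 16.
  i=3: a_3=2, p_3 = 2*35 + 11 = 81, q_3 = 2*16 + 5 = 37.
  i=4: a_4=10, p_4 = 10*81 + 35 = 845, q_4 = 10*37 + 16 = 386.

2/1, 11/5, 35/16, 81/37, 845/386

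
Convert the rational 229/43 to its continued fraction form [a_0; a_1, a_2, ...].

[5; 3, 14]

Run the Euclidean algorithm on 229 and 43; the successive quotients are the partial quotients a_0, a_1, ... (each step inverts the fractional part left over by the previous one):
  229 = 5*43 + 14, so a_0 = 5.
  43 = 3*14 + 1, so a_1 = 3.
  14 = 14*1 + 0, so a_2 = 14.
The remainder reaches 0 after 3 divisions, so the expansion has 3 partial quotients, read off in order.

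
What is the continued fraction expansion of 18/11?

Run the Euclidean algorithm on 18 and 11; the successive quotients are the partial quotients a_0, a_1, ... (each step inverts the fractional part left over by the previous one):
  18 = 1*11 + 7, so a_0 = 1.
  11 = 1*7 + 4, so a_1 = 1.
  7 = 1*4 + 3, so a_2 = 1.
  4 = 1*3 + 1, so a_3 = 1.
  3 = 3*1 + 0, so a_4 = 3.
The remainder reaches 0 after 5 divisions, so the expansion has 5 partial quotients, read off in order.

[1; 1, 1, 1, 3]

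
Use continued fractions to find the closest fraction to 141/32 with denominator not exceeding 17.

Expand x = 141/32 as a continued fraction with the Euclidean algorithm:
  141 = 4*32 + 13, so a_0 = 4.
  32 = 2*13 + 6, so a_1 = 2.
  13 = 2*6 + 1, so a_2 = 2.
  6 = 6*1 + 0, so a_3 = 6.
so x = [4; 2, 2, 6].
Convergents (p_i = a_i*p_{i-1} + p_{i-2}, q_i = a_i*q_{i-1} + q_{i-2} with p_{-2}=0, p_{-1}=1, q_{-2}=1, q_{-1}=0), until the denominator exceeds 17:
  i=0: a_0=4, p_0 = 4*1 + 0 = 4, q_0 = 4*0 + 1 = 1.
  i=1: a_1=2, p_1 = 2*4 + 1 = 9, q_1 = 2*1 + 0 = 2.
  i=2: a_2=2, p_2 = 2*9 + 4 = 22, q_2 = 2*2 + 1 = 5.
  i=3: a_3=6, p_3 = 6*22 + 9 = 141, q_3 = 6*5 + 2 = 32.
q_3 = 32 > 17, so the last convergent with denominator <= 17 is p_2/q_2 = 22/5.
The closest fraction with denominator <= 17 is either p_2/q_2 or the intermediate fraction (k*p_2 + p_1)/(k*q_2 + q_1) with the largest k >= 1 whose denominator stays <= 17; these approach x as k grows, and every other convergent or intermediate fraction in range is farther away.
Largest k: floor((17 - q_1)/q_2) = floor((17 - 2)/5) = 3.
That gives (3*22 + 9)/(3*5 + 2) = 75/17.
Compare the errors: |x - 22/5| = |141*5 - 22*32|/(32*5) = 1/160, and |x - 75/17| = |141*17 - 75*32|/(32*17) = 3/544.
Cross-multiplying, 3*160 = 480 < 544 = 1*544, so 3/544 is smaller: the intermediate fraction 75/17 is closer to x than 22/5.

75/17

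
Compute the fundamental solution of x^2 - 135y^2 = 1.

First expand sqrt(135) as a continued fraction. With x_i = (sqrt(135) + m_i)/d_i and (m_0, d_0) = (0, 1): a_0 = floor(sqrt(135)) = 11, since 11^2 = 121 <= 135 < 144 = 12^2.
Iterate m_{i+1} = d_i*a_i - m_i, d_{i+1} = (135 - m_{i+1}^2)/d_i, a_{i+1} = floor((a_0 + m_{i+1})/d_{i+1}):
  m_1 = 1*11 - 0 = 11, d_1 = (135 - 11^2)/1 = 14/1 = 14, a_1 = floor((11 + 11)/14) = 1.
  m_2 = 14*1 - 11 = 3, d_2 = (135 - 3^2)/14 = 126/14 = 9, a_2 = floor((11 + 3)/9) = 1.
  m_3 = 9*1 - 3 = 6, d_3 = (135 - 6^2)/9 = 99/9 = 11, a_3 = floor((11 + 6)/11) = 1.
  m_4 = 11*1 - 6 = 5, d_4 = (135 - 5^2)/11 = 110/11 = 10, a_4 = floor((11 + 5)/10) = 1.
  m_5 = 10*1 - 5 = 5, d_5 = (135 - 5^2)/10 = 110/10 = 11, a_5 = floor((11 + 5)/11) = 1.
  m_6 = 11*1 - 5 = 6, d_6 = (135 - 6^2)/11 = 99/11 = 9, a_6 = floor((11 + 6)/9) = 1.
  m_7 = 9*1 - 6 = 3, d_7 = (135 - 3^2)/9 = 126/9 = 14, a_7 = floor((11 + 3)/14) = 1.
  m_8 = 14*1 - 3 = 11, d_8 = (135 - 11^2)/14 = 14/14 = 1, a_8 = floor((11 + 11)/1) = 22.
  m_9 = 1*22 - 11 = 11, d_9 = (135 - 11^2)/1 = 14/1 = 14: (m_9, d_9) = (m_1, d_1) = (11, 14), so from here the quotients repeat a_1, ..., a_8; the period length is 8.
So sqrt(135) = [11; (1, 1, 1, 1, 1, 1, 1, 22)] with period length k = 8.
k is even, so the fundamental solution of x^2 - 135y^2 = 1 is (p_{k-1}, q_{k-1}) = (p_7, q_7); compute convergents through index 7.
Convergents (p_i = a_i*p_{i-1} + p_{i-2}, q_i = a_i*q_{i-1} + q_{i-2} with p_{-2}=0, p_{-1}=1, q_{-2}=1, q_{-1}=0):
  i=0: a_0=11, p_0 = 11*1 + 0 = 11, q_0 = 11*0 + 1 = 1.
  i=1: a_1=1, p_1 = 1*11 + 1 = 12, q_1 = 1*1 + 0 = 1.
  i=2: a_2=1, p_2 = 1*12 + 11 = 23, q_2 = 1*1 + 1 = 2.
  i=3: a_3=1, p_3 = 1*23 + 12 = 35, q_3 = 1*2 + 1 = 3.
  i=4: a_4=1, p_4 = 1*35 + 23 = 58, q_4 = 1*3 + 2 = 5.
  i=5: a_5=1, p_5 = 1*58 + 35 = 93, q_5 = 1*5 + 3 = 8.
  i=6: a_6=1, p_6 = 1*93 + 58 = 151, q_6 = 1*8 + 5 = 13.
  i=7: a_7=1, p_7 = 1*151 + 93 = 244, q_7 = 1*13 + 8 = 21.
Check: 244^2 - 135*21^2 = 59536 - 59535 = 1, so (x, y) = (244, 21) solves the equation, and by the theorem it is the least positive solution.

(x, y) = (244, 21)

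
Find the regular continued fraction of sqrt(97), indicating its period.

Write x_i = (sqrt(97) + m_i)/d_i with (m_0, d_0) = (0, 1). a_0 = floor(sqrt(97)) = 9, since 9^2 = 81 <= 97 < 100 = 10^2.
Iterate m_{i+1} = d_i*a_i - m_i, d_{i+1} = (97 - m_{i+1}^2)/d_i, a_{i+1} = floor((a_0 + m_{i+1})/d_{i+1}):
  m_1 = 1*9 - 0 = 9, d_1 = (97 - 9^2)/1 = 16/1 = 16, a_1 = floor((9 + 9)/16) = 1.
  m_2 = 16*1 - 9 = 7, d_2 = (97 - 7^2)/16 = 48/16 = 3, a_2 = floor((9 + 7)/3) = 5.
  m_3 = 3*5 - 7 = 8, d_3 = (97 - 8^2)/3 = 33/3 = 11, a_3 = floor((9 + 8)/11) = 1.
  m_4 = 11*1 - 8 = 3, d_4 = (97 - 3^2)/11 = 88/11 = 8, a_4 = floor((9 + 3)/8) = 1.
  m_5 = 8*1 - 3 = 5, d_5 = (97 - 5^2)/8 = 72/8 = 9, a_5 = floor((9 + 5)/9) = 1.
  m_6 = 9*1 - 5 = 4, d_6 = (97 - 4^2)/9 = 81/9 = 9, a_6 = floor((9 + 4)/9) = 1.
  m_7 = 9*1 - 4 = 5, d_7 = (97 - 5^2)/9 = 72/9 = 8, a_7 = floor((9 + 5)/8) = 1.
  m_8 = 8*1 - 5 = 3, d_8 = (97 - 3^2)/8 = 88/8 = 11, a_8 = floor((9 + 3)/11) = 1.
  m_9 = 11*1 - 3 = 8, d_9 = (97 - 8^2)/11 = 33/11 = 3, a_9 = floor((9 + 8)/3) = 5.
  m_10 = 3*5 - 8 = 7, d_10 = (97 - 7^2)/3 = 48/3 = 16, a_10 = floor((9 + 7)/16) = 1.
  m_11 = 16*1 - 7 = 9, d_11 = (97 - 9^2)/16 = 16/16 = 1, a_11 = floor((9 + 9)/1) = 18.
  m_12 = 1*18 - 9 = 9, d_12 = (97 - 9^2)/1 = 16/1 = 16: (m_12, d_12) = (m_1, d_1) = (9, 16), so from here the quotients repeat a_1, ..., a_11; the period length is 11.
Hence the expansion of sqrt(97) is a_0 = 9 followed by the repeating block 1, 5, 1, 1, 1, 1, 1, 1, 5, 1, 18 (period 11).

[9; (1, 5, 1, 1, 1, 1, 1, 1, 5, 1, 18)]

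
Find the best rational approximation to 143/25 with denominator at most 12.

40/7

Expand x = 143/25 as a continued fraction with the Euclidean algorithm:
  143 = 5*25 + 18, so a_0 = 5.
  25 = 1*18 + 7, so a_1 = 1.
  18 = 2*7 + 4, so a_2 = 2.
  7 = 1*4 + 3, so a_3 = 1.
  4 = 1*3 + 1, so a_4 = 1.
  3 = 3*1 + 0, so a_5 = 3.
so x = [5; 1, 2, 1, 1, 3].
Convergents (p_i = a_i*p_{i-1} + p_{i-2}, q_i = a_i*q_{i-1} + q_{i-2} with p_{-2}=0, p_{-1}=1, q_{-2}=1, q_{-1}=0), until the denominator exceeds 12:
  i=0: a_0=5, p_0 = 5*1 + 0 = 5, q_0 = 5*0 + 1 = 1.
  i=1: a_1=1, p_1 = 1*5 + 1 = 6, q_1 = 1*1 + 0 = 1.
  i=2: a_2=2, p_2 = 2*6 + 5 = 17, q_2 = 2*1 + 1 = 3.
  i=3: a_3=1, p_3 = 1*17 + 6 = 23, q_3 = 1*3 + 1 = 4.
  i=4: a_4=1, p_4 = 1*23 + 17 = 40, q_4 = 1*4 + 3 = 7.
  i=5: a_5=3, p_5 = 3*40 + 23 = 143, q_5 = 3*7 + 4 = 25.
q_5 = 25 > 12, so the last convergent with denominator <= 12 is p_4/q_4 = 40/7.
The closest fraction with denominator <= 12 is either p_4/q_4 or the intermediate fraction (k*p_4 + p_3)/(k*q_4 + q_3) with the largest k >= 1 whose denominator stays <= 12; these approach x as k grows, and every other convergent or intermediate fraction in range is farther away.
Largest k: floor((12 - q_3)/q_4) = floor((12 - 4)/7) = 1.
That gives (1*40 + 23)/(1*7 + 4) = 63/11.
Compare the errors: |x - 40/7| = |143*7 - 40*25|/(25*7) = 1/175, and |x - 63/11| = |143*11 - 63*25|/(25*11) = 2/275.
Cross-multiplying, 1*275 = 275 < 350 = 2*175, so 1/175 is smaller: the convergent 40/7 is closer to x than 63/11.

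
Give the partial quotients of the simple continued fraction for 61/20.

[3; 20]

Run the Euclidean algorithm on 61 and 20; the successive quotients are the partial quotients a_0, a_1, ... (each step inverts the fractional part left over by the previous one):
  61 = 3*20 + 1, so a_0 = 3.
  20 = 20*1 + 0, so a_1 = 20.
The remainder reaches 0 after 2 divisions, so the expansion has 2 partial quotients, read off in order.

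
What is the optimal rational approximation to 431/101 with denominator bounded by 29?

Expand x = 431/101 as a continued fraction with the Euclidean algorithm:
  431 = 4*101 + 27, so a_0 = 4.
  101 = 3*27 + 20, so a_1 = 3.
  27 = 1*20 + 7, so a_2 = 1.
  20 = 2*7 + 6, so a_3 = 2.
  7 = 1*6 + 1, so a_4 = 1.
  6 = 6*1 + 0, so a_5 = 6.
so x = [4; 3, 1, 2, 1, 6].
Convergents (p_i = a_i*p_{i-1} + p_{i-2}, q_i = a_i*q_{i-1} + q_{i-2} with p_{-2}=0, p_{-1}=1, q_{-2}=1, q_{-1}=0), until the denominator exceeds 29:
  i=0: a_0=4, p_0 = 4*1 + 0 = 4, q_0 = 4*0 + 1 = 1.
  i=1: a_1=3, p_1 = 3*4 + 1 = 13, q_1 = 3*1 + 0 = 3.
  i=2: a_2=1, p_2 = 1*13 + 4 = 17, q_2 = 1*3 + 1 = 4.
  i=3: a_3=2, p_3 = 2*17 + 13 = 47, q_3 = 2*4 + 3 = 11.
  i=4: a_4=1, p_4 = 1*47 + 17 = 64, q_4 = 1*11 + 4 = 15.
  i=5: a_5=6, p_5 = 6*64 + 47 = 431, q_5 = 6*15 + 11 = 101.
q_5 = 101 > 29, so the last convergent with denominator <= 29 is p_4/q_4 = 64/15.
The closest fraction with denominator <= 29 is either p_4/q_4 or the intermediate fraction (k*p_4 + p_3)/(k*q_4 + q_3) with the largest k >= 1 whose denominator stays <= 29; these approach x as k grows, and every other convergent or intermediate fraction in range is farther away.
Largest k: floor((29 - q_3)/q_4) = floor((29 - 11)/15) = 1.
That gives (1*64 + 47)/(1*15 + 11) = 111/26.
Compare the errors: |x - 64/15| = |431*15 - 64*101|/(101*15) = 1/1515, and |x - 111/26| = |431*26 - 111*101|/(101*26) = 5/2626.
Cross-multiplying, 1*2626 = 2626 < 7575 = 5*1515, so 1/1515 is smaller: the convergent 64/15 is closer to x than 111/26.

64/15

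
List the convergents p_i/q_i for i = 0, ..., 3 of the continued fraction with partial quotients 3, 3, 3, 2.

3/1, 10/3, 33/10, 76/23

Using the convergent recurrence p_i = a_i*p_{i-1} + p_{i-2}, q_i = a_i*q_{i-1} + q_{i-2} with p_{-2}=0, p_{-1}=1, q_{-2}=1, q_{-1}=0:
  i=0: a_0=3, p_0 = 3*1 + 0 = 3, q_0 = 3*0 + 1 = 1.
  i=1: a_1=3, p_1 = 3*3 + 1 = 10, q_1 = 3*1 + 0 = 3.
  i=2: a_2=3, p_2 = 3*10 + 3 = 33, q_2 = 3*3 + 1 = 10.
  i=3: a_3=2, p_3 = 2*33 + 10 = 76, q_3 = 2*10 + 3 = 23.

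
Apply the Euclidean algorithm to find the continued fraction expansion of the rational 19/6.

[3; 6]

Run the Euclidean algorithm on 19 and 6; the successive quotients are the partial quotients a_0, a_1, ... (each step inverts the fractional part left over by the previous one):
  19 = 3*6 + 1, so a_0 = 3.
  6 = 6*1 + 0, so a_1 = 6.
The remainder reaches 0 after 2 divisions, so the expansion has 2 partial quotients, read off in order.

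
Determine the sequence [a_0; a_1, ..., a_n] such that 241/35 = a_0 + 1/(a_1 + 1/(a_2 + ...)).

[6; 1, 7, 1, 3]

Run the Euclidean algorithm on 241 and 35; the successive quotients are the partial quotients a_0, a_1, ... (each step inverts the fractional part left over by the previous one):
  241 = 6*35 + 31, so a_0 = 6.
  35 = 1*31 + 4, so a_1 = 1.
  31 = 7*4 + 3, so a_2 = 7.
  4 = 1*3 + 1, so a_3 = 1.
  3 = 3*1 + 0, so a_4 = 3.
The remainder reaches 0 after 5 divisions, so the expansion has 5 partial quotients, read off in order.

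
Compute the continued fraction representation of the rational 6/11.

[0; 1, 1, 5]

Run the Euclidean algorithm on 6 and 11; the successive quotients are the partial quotients a_0, a_1, ... (each step inverts the fractional part left over by the previous one):
  6 = 0*11 + 6, so a_0 = 0.
  11 = 1*6 + 5, so a_1 = 1.
  6 = 1*5 + 1, so a_2 = 1.
  5 = 5*1 + 0, so a_3 = 5.
The remainder reaches 0 after 4 divisions, so the expansion has 4 partial quotients, read off in order.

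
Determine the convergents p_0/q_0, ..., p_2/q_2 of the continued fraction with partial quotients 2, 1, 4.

Using the convergent recurrence p_i = a_i*p_{i-1} + p_{i-2}, q_i = a_i*q_{i-1} + q_{i-2} with p_{-2}=0, p_{-1}=1, q_{-2}=1, q_{-1}=0:
  i=0: a_0=2, p_0 = 2*1 + 0 = 2, q_0 = 2*0 + 1 = 1.
  i=1: a_1=1, p_1 = 1*2 + 1 = 3, q_1 = 1*1 + 0 = 1.
  i=2: a_2=4, p_2 = 4*3 + 2 = 14, q_2 = 4*1 + 1 = 5.

2/1, 3/1, 14/5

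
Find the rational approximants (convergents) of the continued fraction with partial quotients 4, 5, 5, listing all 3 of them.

Using the convergent recurrence p_i = a_i*p_{i-1} + p_{i-2}, q_i = a_i*q_{i-1} + q_{i-2} with p_{-2}=0, p_{-1}=1, q_{-2}=1, q_{-1}=0:
  i=0: a_0=4, p_0 = 4*1 + 0 = 4, q_0 = 4*0 + 1 = 1.
  i=1: a_1=5, p_1 = 5*4 + 1 = 21, q_1 = 5*1 + 0 = 5.
  i=2: a_2=5, p_2 = 5*21 + 4 = 109, q_2 = 5*5 + 1 = 26.

4/1, 21/5, 109/26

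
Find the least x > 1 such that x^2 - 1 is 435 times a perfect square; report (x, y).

First expand sqrt(435) as a continued fraction. With x_i = (sqrt(435) + m_i)/d_i and (m_0, d_0) = (0, 1): a_0 = floor(sqrt(435)) = 20, since 20^2 = 400 <= 435 < 441 = 21^2.
Iterate m_{i+1} = d_i*a_i - m_i, d_{i+1} = (435 - m_{i+1}^2)/d_i, a_{i+1} = floor((a_0 + m_{i+1})/d_{i+1}):
  m_1 = 1*20 - 0 = 20, d_1 = (435 - 20^2)/1 = 35/1 = 35, a_1 = floor((20 + 20)/35) = 1.
  m_2 = 35*1 - 20 = 15, d_2 = (435 - 15^2)/35 = 210/35 = 6, a_2 = floor((20 + 15)/6) = 5.
  m_3 = 6*5 - 15 = 15, d_3 = (435 - 15^2)/6 = 210/6 = 35, a_3 = floor((20 + 15)/35) = 1.
  m_4 = 35*1 - 15 = 20, d_4 = (435 - 20^2)/35 = 35/35 = 1, a_4 = floor((20 + 20)/1) = 40.
  m_5 = 1*40 - 20 = 20, d_5 = (435 - 20^2)/1 = 35/1 = 35: (m_5, d_5) = (m_1, d_1) = (20, 35), so from here the quotients repeat a_1, ..., a_4; the period length is 4.
So sqrt(435) = [20; (1, 5, 1, 40)] with period length k = 4.
k is even, so the fundamental solution of x^2 - 435y^2 = 1 is (p_{k-1}, q_{k-1}) = (p_3, q_3); compute convergents through index 3.
Convergents (p_i = a_i*p_{i-1} + p_{i-2}, q_i = a_i*q_{i-1} + q_{i-2} with p_{-2}=0, p_{-1}=1, q_{-2}=1, q_{-1}=0):
  i=0: a_0=20, p_0 = 20*1 + 0 = 20, q_0 = 20*0 + 1 = 1.
  i=1: a_1=1, p_1 = 1*20 + 1 = 21, q_1 = 1*1 + 0 = 1.
  i=2: a_2=5, p_2 = 5*21 + 20 = 125, q_2 = 5*1 + 1 = 6.
  i=3: a_3=1, p_3 = 1*125 + 21 = 146, q_3 = 1*6 + 1 = 7.
Check: 146^2 - 435*7^2 = 21316 - 21315 = 1, so (x, y) = (146, 7) solves the equation, and by the theorem it is the least positive solution.

(x, y) = (146, 7)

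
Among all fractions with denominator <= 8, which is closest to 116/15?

Expand x = 116/15 as a continued fraction with the Euclidean algorithm:
  116 = 7*15 + 11, so a_0 = 7.
  15 = 1*11 + 4, so a_1 = 1.
  11 = 2*4 + 3, so a_2 = 2.
  4 = 1*3 + 1, so a_3 = 1.
  3 = 3*1 + 0, so a_4 = 3.
so x = [7; 1, 2, 1, 3].
Convergents (p_i = a_i*p_{i-1} + p_{i-2}, q_i = a_i*q_{i-1} + q_{i-2} with p_{-2}=0, p_{-1}=1, q_{-2}=1, q_{-1}=0), until the denominator exceeds 8:
  i=0: a_0=7, p_0 = 7*1 + 0 = 7, q_0 = 7*0 + 1 = 1.
  i=1: a_1=1, p_1 = 1*7 + 1 = 8, q_1 = 1*1 + 0 = 1.
  i=2: a_2=2, p_2 = 2*8 + 7 = 23, q_2 = 2*1 + 1 = 3.
  i=3: a_3=1, p_3 = 1*23 + 8 = 31, q_3 = 1*3 + 1 = 4.
  i=4: a_4=3, p_4 = 3*31 + 23 = 116, q_4 = 3*4 + 3 = 15.
q_4 = 15 > 8, so the last convergent with denominator <= 8 is p_3/q_3 = 31/4.
The closest fraction with denominator <= 8 is either p_3/q_3 or the intermediate fraction (k*p_3 + p_2)/(k*q_3 + q_2) with the largest k >= 1 whose denominator stays <= 8; these approach x as k grows, and every other convergent or intermediate fraction in range is farther away.
Largest k: floor((8 - q_2)/q_3) = floor((8 - 3)/4) = 1.
That gives (1*31 + 23)/(1*4 + 3) = 54/7.
Compare the errors: |x - 31/4| = |116*4 - 31*15|/(15*4) = 1/60, and |x - 54/7| = |116*7 - 54*15|/(15*7) = 2/105.
Cross-multiplying, 1*105 = 105 < 120 = 2*60, so 1/60 is smaller: the convergent 31/4 is closer to x than 54/7.

31/4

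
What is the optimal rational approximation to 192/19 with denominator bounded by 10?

101/10

Expand x = 192/19 as a continued fraction with the Euclidean algorithm:
  192 = 10*19 + 2, so a_0 = 10.
  19 = 9*2 + 1, so a_1 = 9.
  2 = 2*1 + 0, so a_2 = 2.
so x = [10; 9, 2].
Convergents (p_i = a_i*p_{i-1} + p_{i-2}, q_i = a_i*q_{i-1} + q_{i-2} with p_{-2}=0, p_{-1}=1, q_{-2}=1, q_{-1}=0), until the denominator exceeds 10:
  i=0: a_0=10, p_0 = 10*1 + 0 = 10, q_0 = 10*0 + 1 = 1.
  i=1: a_1=9, p_1 = 9*10 + 1 = 91, q_1 = 9*1 + 0 = 9.
  i=2: a_2=2, p_2 = 2*91 + 10 = 192, q_2 = 2*9 + 1 = 19.
q_2 = 19 > 10, so the last convergent with denominator <= 10 is p_1/q_1 = 91/9.
The closest fraction with denominator <= 10 is either p_1/q_1 or the intermediate fraction (k*p_1 + p_0)/(k*q_1 + q_0) with the largest k >= 1 whose denominator stays <= 10; these approach x as k grows, and every other convergent or intermediate fraction in range is farther away.
Largest k: floor((10 - q_0)/q_1) = floor((10 - 1)/9) = 1.
That gives (1*91 + 10)/(1*9 + 1) = 101/10.
Compare the errors: |x - 91/9| = |192*9 - 91*19|/(19*9) = 1/171, and |x - 101/10| = |192*10 - 101*19|/(19*10) = 1/190.
Cross-multiplying, 1*171 = 171 < 190 = 1*190, so 1/190 is smaller: the intermediate fraction 101/10 is closer to x than 91/9.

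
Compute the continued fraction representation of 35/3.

Run the Euclidean algorithm on 35 and 3; the successive quotients are the partial quotients a_0, a_1, ... (each step inverts the fractional part left over by the previous one):
  35 = 11*3 + 2, so a_0 = 11.
  3 = 1*2 + 1, so a_1 = 1.
  2 = 2*1 + 0, so a_2 = 2.
The remainder reaches 0 after 3 divisions, so the expansion has 3 partial quotients, read off in order.

[11; 1, 2]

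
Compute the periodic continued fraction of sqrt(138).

[11; (1, 2, 1, 22)]

Write x_i = (sqrt(138) + m_i)/d_i with (m_0, d_0) = (0, 1). a_0 = floor(sqrt(138)) = 11, since 11^2 = 121 <= 138 < 144 = 12^2.
Iterate m_{i+1} = d_i*a_i - m_i, d_{i+1} = (138 - m_{i+1}^2)/d_i, a_{i+1} = floor((a_0 + m_{i+1})/d_{i+1}):
  m_1 = 1*11 - 0 = 11, d_1 = (138 - 11^2)/1 = 17/1 = 17, a_1 = floor((11 + 11)/17) = 1.
  m_2 = 17*1 - 11 = 6, d_2 = (138 - 6^2)/17 = 102/17 = 6, a_2 = floor((11 + 6)/6) = 2.
  m_3 = 6*2 - 6 = 6, d_3 = (138 - 6^2)/6 = 102/6 = 17, a_3 = floor((11 + 6)/17) = 1.
  m_4 = 17*1 - 6 = 11, d_4 = (138 - 11^2)/17 = 17/17 = 1, a_4 = floor((11 + 11)/1) = 22.
  m_5 = 1*22 - 11 = 11, d_5 = (138 - 11^2)/1 = 17/1 = 17: (m_5, d_5) = (m_1, d_1) = (11, 17), so from here the quotients repeat a_1, ..., a_4; the period length is 4.
Hence the expansion of sqrt(138) is a_0 = 11 followed by the repeating block 1, 2, 1, 22 (period 4).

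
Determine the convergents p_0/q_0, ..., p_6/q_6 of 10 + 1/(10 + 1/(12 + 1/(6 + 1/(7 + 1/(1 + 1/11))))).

Using the convergent recurrence p_i = a_i*p_{i-1} + p_{i-2}, q_i = a_i*q_{i-1} + q_{i-2} with p_{-2}=0, p_{-1}=1, q_{-2}=1, q_{-1}=0:
  i=0: a_0=10, p_0 = 10*1 + 0 = 10, q_0 = 10*0 + 1 = 1.
  i=1: a_1=10, p_1 = 10*10 + 1 = 101, q_1 = 10*1 + 0 = 10.
  i=2: a_2=12, p_2 = 12*101 + 10 = 1222, q_2 = 12*10 + 1 = 121.
  i=3: a_3=6, p_3 = 6*1222 + 101 = 7433, q_3 = 6*121 + 10 = 736.
  i=4: a_4=7, p_4 = 7*7433 + 1222 = 53253, q_4 = 7*736 + 121 = 5273.
  i=5: a_5=1, p_5 = 1*53253 + 7433 = 60686, q_5 = 1*5273 + 736 = 6009.
  i=6: a_6=11, p_6 = 11*60686 + 53253 = 720799, q_6 = 11*6009 + 5273 = 71372.

10/1, 101/10, 1222/121, 7433/736, 53253/5273, 60686/6009, 720799/71372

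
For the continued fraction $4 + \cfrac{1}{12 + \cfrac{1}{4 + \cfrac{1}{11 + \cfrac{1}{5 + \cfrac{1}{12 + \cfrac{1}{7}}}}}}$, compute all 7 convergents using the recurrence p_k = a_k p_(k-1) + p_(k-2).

4/1, 49/12, 200/49, 2249/551, 11445/2804, 139589/34199, 988568/242197

Using the convergent recurrence p_i = a_i*p_{i-1} + p_{i-2}, q_i = a_i*q_{i-1} + q_{i-2} with p_{-2}=0, p_{-1}=1, q_{-2}=1, q_{-1}=0:
  i=0: a_0=4, p_0 = 4*1 + 0 = 4, q_0 = 4*0 + 1 = 1.
  i=1: a_1=12, p_1 = 12*4 + 1 = 49, q_1 = 12*1 + 0 = 12.
  i=2: a_2=4, p_2 = 4*49 + 4 = 200, q_2 = 4*12 + 1 = 49.
  i=3: a_3=11, p_3 = 11*200 + 49 = 2249, q_3 = 11*49 + 12 = 551.
  i=4: a_4=5, p_4 = 5*2249 + 200 = 11445, q_4 = 5*551 + 49 = 2804.
  i=5: a_5=12, p_5 = 12*11445 + 2249 = 139589, q_5 = 12*2804 + 551 = 34199.
  i=6: a_6=7, p_6 = 7*139589 + 11445 = 988568, q_6 = 7*34199 + 2804 = 242197.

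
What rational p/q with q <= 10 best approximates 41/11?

Expand x = 41/11 as a continued fraction with the Euclidean algorithm:
  41 = 3*11 + 8, so a_0 = 3.
  11 = 1*8 + 3, so a_1 = 1.
  8 = 2*3 + 2, so a_2 = 2.
  3 = 1*2 + 1, so a_3 = 1.
  2 = 2*1 + 0, so a_4 = 2.
so x = [3; 1, 2, 1, 2].
Convergents (p_i = a_i*p_{i-1} + p_{i-2}, q_i = a_i*q_{i-1} + q_{i-2} with p_{-2}=0, p_{-1}=1, q_{-2}=1, q_{-1}=0), until the denominator exceeds 10:
  i=0: a_0=3, p_0 = 3*1 + 0 = 3, q_0 = 3*0 + 1 = 1.
  i=1: a_1=1, p_1 = 1*3 + 1 = 4, q_1 = 1*1 + 0 = 1.
  i=2: a_2=2, p_2 = 2*4 + 3 = 11, q_2 = 2*1 + 1 = 3.
  i=3: a_3=1, p_3 = 1*11 + 4 = 15, q_3 = 1*3 + 1 = 4.
  i=4: a_4=2, p_4 = 2*15 + 11 = 41, q_4 = 2*4 + 3 = 11.
q_4 = 11 > 10, so the last convergent with denominator <= 10 is p_3/q_3 = 15/4.
The closest fraction with denominator <= 10 is either p_3/q_3 or the intermediate fraction (k*p_3 + p_2)/(k*q_3 + q_2) with the largest k >= 1 whose denominator stays <= 10; these approach x as k grows, and every other convergent or intermediate fraction in range is farther away.
Largest k: floor((10 - q_2)/q_3) = floor((10 - 3)/4) = 1.
That gives (1*15 + 11)/(1*4 + 3) = 26/7.
Compare the errors: |x - 15/4| = |41*4 - 15*11|/(11*4) = 1/44, and |x - 26/7| = |41*7 - 26*11|/(11*7) = 1/77.
Cross-multiplying, 1*44 = 44 < 77 = 1*77, so 1/77 is smaller: the intermediate fraction 26/7 is closer to x than 15/4.

26/7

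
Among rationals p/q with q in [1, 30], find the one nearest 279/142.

55/28

Expand x = 279/142 as a continued fraction with the Euclidean algorithm:
  279 = 1*142 + 137, so a_0 = 1.
  142 = 1*137 + 5, so a_1 = 1.
  137 = 27*5 + 2, so a_2 = 27.
  5 = 2*2 + 1, so a_3 = 2.
  2 = 2*1 + 0, so a_4 = 2.
so x = [1; 1, 27, 2, 2].
Convergents (p_i = a_i*p_{i-1} + p_{i-2}, q_i = a_i*q_{i-1} + q_{i-2} with p_{-2}=0, p_{-1}=1, q_{-2}=1, q_{-1}=0), until the denominator exceeds 30:
  i=0: a_0=1, p_0 = 1*1 + 0 = 1, q_0 = 1*0 + 1 = 1.
  i=1: a_1=1, p_1 = 1*1 + 1 = 2, q_1 = 1*1 + 0 = 1.
  i=2: a_2=27, p_2 = 27*2 + 1 = 55, q_2 = 27*1 + 1 = 28.
  i=3: a_3=2, p_3 = 2*55 + 2 = 112, q_3 = 2*28 + 1 = 57.
q_3 = 57 > 30, so the last convergent with denominator <= 30 is p_2/q_2 = 55/28.
The closest fraction with denominator <= 30 is either p_2/q_2 or the intermediate fraction (k*p_2 + p_1)/(k*q_2 + q_1) with the largest k >= 1 whose denominator stays <= 30; these approach x as k grows, and every other convergent or intermediate fraction in range is farther away.
Largest k: floor((30 - q_1)/q_2) = floor((30 - 1)/28) = 1.
That gives (1*55 + 2)/(1*28 + 1) = 57/29.
Compare the errors: |x - 55/28| = |279*28 - 55*142|/(142*28) = 2/3976, and |x - 57/29| = |279*29 - 57*142|/(142*29) = 3/4118.
Cross-multiplying, 2*4118 = 8236 < 11928 = 3*3976, so 2/3976 is smaller: the convergent 55/28 is closer to x than 57/29.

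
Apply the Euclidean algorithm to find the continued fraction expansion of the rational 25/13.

[1; 1, 12]

Run the Euclidean algorithm on 25 and 13; the successive quotients are the partial quotients a_0, a_1, ... (each step inverts the fractional part left over by the previous one):
  25 = 1*13 + 12, so a_0 = 1.
  13 = 1*12 + 1, so a_1 = 1.
  12 = 12*1 + 0, so a_2 = 12.
The remainder reaches 0 after 3 divisions, so the expansion has 3 partial quotients, read off in order.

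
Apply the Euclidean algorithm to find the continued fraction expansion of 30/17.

Run the Euclidean algorithm on 30 and 17; the successive quotients are the partial quotients a_0, a_1, ... (each step inverts the fractional part left over by the previous one):
  30 = 1*17 + 13, so a_0 = 1.
  17 = 1*13 + 4, so a_1 = 1.
  13 = 3*4 + 1, so a_2 = 3.
  4 = 4*1 + 0, so a_3 = 4.
The remainder reaches 0 after 4 divisions, so the expansion has 4 partial quotients, read off in order.

[1; 1, 3, 4]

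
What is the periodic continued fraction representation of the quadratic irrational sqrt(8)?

[2; (1, 4)]

Write x_i = (sqrt(8) + m_i)/d_i with (m_0, d_0) = (0, 1). a_0 = floor(sqrt(8)) = 2, since 2^2 = 4 <= 8 < 9 = 3^2.
Iterate m_{i+1} = d_i*a_i - m_i, d_{i+1} = (8 - m_{i+1}^2)/d_i, a_{i+1} = floor((a_0 + m_{i+1})/d_{i+1}):
  m_1 = 1*2 - 0 = 2, d_1 = (8 - 2^2)/1 = 4/1 = 4, a_1 = floor((2 + 2)/4) = 1.
  m_2 = 4*1 - 2 = 2, d_2 = (8 - 2^2)/4 = 4/4 = 1, a_2 = floor((2 + 2)/1) = 4.
  m_3 = 1*4 - 2 = 2, d_3 = (8 - 2^2)/1 = 4/1 = 4: (m_3, d_3) = (m_1, d_1) = (2, 4), so from here the quotients repeat a_1, a_2; the period length is 2.
Hence the expansion of sqrt(8) is a_0 = 2 followed by the repeating block 1, 4 (period 2).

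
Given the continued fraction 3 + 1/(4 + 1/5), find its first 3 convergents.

3/1, 13/4, 68/21

Using the convergent recurrence p_i = a_i*p_{i-1} + p_{i-2}, q_i = a_i*q_{i-1} + q_{i-2} with p_{-2}=0, p_{-1}=1, q_{-2}=1, q_{-1}=0:
  i=0: a_0=3, p_0 = 3*1 + 0 = 3, q_0 = 3*0 + 1 = 1.
  i=1: a_1=4, p_1 = 4*3 + 1 = 13, q_1 = 4*1 + 0 = 4.
  i=2: a_2=5, p_2 = 5*13 + 3 = 68, q_2 = 5*4 + 1 = 21.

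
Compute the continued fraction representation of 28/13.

[2; 6, 2]

Run the Euclidean algorithm on 28 and 13; the successive quotients are the partial quotients a_0, a_1, ... (each step inverts the fractional part left over by the previous one):
  28 = 2*13 + 2, so a_0 = 2.
  13 = 6*2 + 1, so a_1 = 6.
  2 = 2*1 + 0, so a_2 = 2.
The remainder reaches 0 after 3 divisions, so the expansion has 3 partial quotients, read off in order.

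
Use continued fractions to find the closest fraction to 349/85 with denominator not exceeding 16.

Expand x = 349/85 as a continued fraction with the Euclidean algorithm:
  349 = 4*85 + 9, so a_0 = 4.
  85 = 9*9 + 4, so a_1 = 9.
  9 = 2*4 + 1, so a_2 = 2.
  4 = 4*1 + 0, so a_3 = 4.
so x = [4; 9, 2, 4].
Convergents (p_i = a_i*p_{i-1} + p_{i-2}, q_i = a_i*q_{i-1} + q_{i-2} with p_{-2}=0, p_{-1}=1, q_{-2}=1, q_{-1}=0), until the denominator exceeds 16:
  i=0: a_0=4, p_0 = 4*1 + 0 = 4, q_0 = 4*0 + 1 = 1.
  i=1: a_1=9, p_1 = 9*4 + 1 = 37, q_1 = 9*1 + 0 = 9.
  i=2: a_2=2, p_2 = 2*37 + 4 = 78, q_2 = 2*9 + 1 = 19.
q_2 = 19 > 16, so the last convergent with denominator <= 16 is p_1/q_1 = 37/9.
The closest fraction with denominator <= 16 is either p_1/q_1 or the intermediate fraction (k*p_1 + p_0)/(k*q_1 + q_0) with the largest k >= 1 whose denominator stays <= 16; these approach x as k grows, and every other convergent or intermediate fraction in range is farther away.
Largest k: floor((16 - q_0)/q_1) = floor((16 - 1)/9) = 1.
That gives (1*37 + 4)/(1*9 + 1) = 41/10.
Compare the errors: |x - 37/9| = |349*9 - 37*85|/(85*9) = 4/765, and |x - 41/10| = |349*10 - 41*85|/(85*10) = 5/850.
Cross-multiplying, 4*850 = 3400 < 3825 = 5*765, so 4/765 is smaller: the convergent 37/9 is closer to x than 41/10.

37/9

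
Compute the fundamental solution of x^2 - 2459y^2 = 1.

First expand sqrt(2459) as a continued fraction. With x_i = (sqrt(2459) + m_i)/d_i and (m_0, d_0) = (0, 1): a_0 = floor(sqrt(2459)) = 49, since 49^2 = 2401 <= 2459 < 2500 = 50^2.
Iterate m_{i+1} = d_i*a_i - m_i, d_{i+1} = (2459 - m_{i+1}^2)/d_i, a_{i+1} = floor((a_0 + m_{i+1})/d_{i+1}):
  m_1 = 1*49 - 0 = 49, d_1 = (2459 - 49^2)/1 = 58/1 = 58, a_1 = floor((49 + 49)/58) = 1.
  m_2 = 58*1 - 49 = 9, d_2 = (2459 - 9^2)/58 = 2378/58 = 41, a_2 = floor((49 + 9)/41) = 1.
  m_3 = 41*1 - 9 = 32, d_3 = (2459 - 32^2)/41 = 1435/41 = 35, a_3 = floor((49 + 32)/35) = 2.
  m_4 = 35*2 - 32 = 38, d_4 = (2459 - 38^2)/35 = 1015/35 = 29, a_4 = floor((49 + 38)/29) = 3.
  m_5 = 29*3 - 38 = 49, d_5 = (2459 - 49^2)/29 = 58/29 = 2, a_5 = floor((49 + 49)/2) = 49.
  m_6 = 2*49 - 49 = 49, d_6 = (2459 - 49^2)/2 = 58/2 = 29, a_6 = floor((49 + 49)/29) = 3.
  m_7 = 29*3 - 49 = 38, d_7 = (2459 - 38^2)/29 = 1015/29 = 35, a_7 = floor((49 + 38)/35) = 2.
  m_8 = 35*2 - 38 = 32, d_8 = (2459 - 32^2)/35 = 1435/35 = 41, a_8 = floor((49 + 32)/41) = 1.
  m_9 = 41*1 - 32 = 9, d_9 = (2459 - 9^2)/41 = 2378/41 = 58, a_9 = floor((49 + 9)/58) = 1.
  m_10 = 58*1 - 9 = 49, d_10 = (2459 - 49^2)/58 = 58/58 = 1, a_10 = floor((49 + 49)/1) = 98.
  m_11 = 1*98 - 49 = 49, d_11 = (2459 - 49^2)/1 = 58/1 = 58: (m_11, d_11) = (m_1, d_1) = (49, 58), so from here the quotients repeat a_1, ..., a_10; the period length is 10.
So sqrt(2459) = [49; (1, 1, 2, 3, 49, 3, 2, 1, 1, 98)] with period length k = 10.
k is even, so the fundamental solution of x^2 - 2459y^2 = 1 is (p_{k-1}, q_{k-1}) = (p_9, q_9); compute convergents through index 9.
Convergents (p_i = a_i*p_{i-1} + p_{i-2}, q_i = a_i*q_{i-1} + q_{i-2} with p_{-2}=0, p_{-1}=1, q_{-2}=1, q_{-1}=0):
  i=0: a_0=49, p_0 = 49*1 + 0 = 49, q_0 = 49*0 + 1 = 1.
  i=1: a_1=1, p_1 = 1*49 + 1 = 50, q_1 = 1*1 + 0 = 1.
  i=2: a_2=1, p_2 = 1*50 + 49 = 99, q_2 = 1*1 + 1 = 2.
  i=3: a_3=2, p_3 = 2*99 + 50 = 248, q_3 = 2*2 + 1 = 5.
  i=4: a_4=3, p_4 = 3*248 + 99 = 843, q_4 = 3*5 + 2 = 17.
  i=5: a_5=49, p_5 = 49*843 + 248 = 41555, q_5 = 49*17 + 5 = 838.
  i=6: a_6=3, p_6 = 3*41555 + 843 = 125508, q_6 = 3*838 + 17 = 2531.
  i=7: a_7=2, p_7 = 2*125508 + 41555 = 292571, q_7 = 2*2531 + 838 = 5900.
  i=8: a_8=1, p_8 = 1*292571 + 125508 = 418079, q_8 = 1*5900 + 2531 = 8431.
  i=9: a_9=1, p_9 = 1*418079 + 292571 = 710650, q_9 = 1*8431 + 5900 = 14331.
Check: 710650^2 - 2459*14331^2 = 505023422500 - 505023422499 = 1, so (x, y) = (710650, 14331) solves the equation, and by the theorem it is the least positive solution.

(x, y) = (710650, 14331)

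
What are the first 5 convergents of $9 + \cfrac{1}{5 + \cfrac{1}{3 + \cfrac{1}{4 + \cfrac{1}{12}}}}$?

9/1, 46/5, 147/16, 634/69, 7755/844

Using the convergent recurrence p_i = a_i*p_{i-1} + p_{i-2}, q_i = a_i*q_{i-1} + q_{i-2} with p_{-2}=0, p_{-1}=1, q_{-2}=1, q_{-1}=0:
  i=0: a_0=9, p_0 = 9*1 + 0 = 9, q_0 = 9*0 + 1 = 1.
  i=1: a_1=5, p_1 = 5*9 + 1 = 46, q_1 = 5*1 + 0 = 5.
  i=2: a_2=3, p_2 = 3*46 + 9 = 147, q_2 = 3*5 + 1 = 16.
  i=3: a_3=4, p_3 = 4*147 + 46 = 634, q_3 = 4*16 + 5 = 69.
  i=4: a_4=12, p_4 = 12*634 + 147 = 7755, q_4 = 12*69 + 16 = 844.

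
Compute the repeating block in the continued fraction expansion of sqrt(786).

[28; (28, 56)]

Write x_i = (sqrt(786) + m_i)/d_i with (m_0, d_0) = (0, 1). a_0 = floor(sqrt(786)) = 28, since 28^2 = 784 <= 786 < 841 = 29^2.
Iterate m_{i+1} = d_i*a_i - m_i, d_{i+1} = (786 - m_{i+1}^2)/d_i, a_{i+1} = floor((a_0 + m_{i+1})/d_{i+1}):
  m_1 = 1*28 - 0 = 28, d_1 = (786 - 28^2)/1 = 2/1 = 2, a_1 = floor((28 + 28)/2) = 28.
  m_2 = 2*28 - 28 = 28, d_2 = (786 - 28^2)/2 = 2/2 = 1, a_2 = floor((28 + 28)/1) = 56.
  m_3 = 1*56 - 28 = 28, d_3 = (786 - 28^2)/1 = 2/1 = 2: (m_3, d_3) = (m_1, d_1) = (28, 2), so from here the quotients repeat a_1, a_2; the period length is 2.
Hence the expansion of sqrt(786) is a_0 = 28 followed by the repeating block 28, 56 (period 2).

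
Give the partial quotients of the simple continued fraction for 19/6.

Run the Euclidean algorithm on 19 and 6; the successive quotients are the partial quotients a_0, a_1, ... (each step inverts the fractional part left over by the previous one):
  19 = 3*6 + 1, so a_0 = 3.
  6 = 6*1 + 0, so a_1 = 6.
The remainder reaches 0 after 2 divisions, so the expansion has 2 partial quotients, read off in order.

[3; 6]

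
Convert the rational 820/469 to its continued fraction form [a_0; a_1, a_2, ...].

[1; 1, 2, 1, 38, 3]

Run the Euclidean algorithm on 820 and 469; the successive quotients are the partial quotients a_0, a_1, ... (each step inverts the fractional part left over by the previous one):
  820 = 1*469 + 351, so a_0 = 1.
  469 = 1*351 + 118, so a_1 = 1.
  351 = 2*118 + 115, so a_2 = 2.
  118 = 1*115 + 3, so a_3 = 1.
  115 = 38*3 + 1, so a_4 = 38.
  3 = 3*1 + 0, so a_5 = 3.
The remainder reaches 0 after 6 divisions, so the expansion has 6 partial quotients, read off in order.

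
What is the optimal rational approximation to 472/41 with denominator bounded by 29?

Expand x = 472/41 as a continued fraction with the Euclidean algorithm:
  472 = 11*41 + 21, so a_0 = 11.
  41 = 1*21 + 20, so a_1 = 1.
  21 = 1*20 + 1, so a_2 = 1.
  20 = 20*1 + 0, so a_3 = 20.
so x = [11; 1, 1, 20].
Convergents (p_i = a_i*p_{i-1} + p_{i-2}, q_i = a_i*q_{i-1} + q_{i-2} with p_{-2}=0, p_{-1}=1, q_{-2}=1, q_{-1}=0), until the denominator exceeds 29:
  i=0: a_0=11, p_0 = 11*1 + 0 = 11, q_0 = 11*0 + 1 = 1.
  i=1: a_1=1, p_1 = 1*11 + 1 = 12, q_1 = 1*1 + 0 = 1.
  i=2: a_2=1, p_2 = 1*12 + 11 = 23, q_2 = 1*1 + 1 = 2.
  i=3: a_3=20, p_3 = 20*23 + 12 = 472, q_3 = 20*2 + 1 = 41.
q_3 = 41 > 29, so the last convergent with denominator <= 29 is p_2/q_2 = 23/2.
The closest fraction with denominator <= 29 is either p_2/q_2 or the intermediate fraction (k*p_2 + p_1)/(k*q_2 + q_1) with the largest k >= 1 whose denominator stays <= 29; these approach x as k grows, and every other convergent or intermediate fraction in range is farther away.
Largest k: floor((29 - q_1)/q_2) = floor((29 - 1)/2) = 14.
That gives (14*23 + 12)/(14*2 + 1) = 334/29.
Compare the errors: |x - 23/2| = |472*2 - 23*41|/(41*2) = 1/82, and |x - 334/29| = |472*29 - 334*41|/(41*29) = 6/1189.
Cross-multiplying, 6*82 = 492 < 1189 = 1*1189, so 6/1189 is smaller: the intermediate fraction 334/29 is closer to x than 23/2.

334/29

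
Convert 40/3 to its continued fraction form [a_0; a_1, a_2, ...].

[13; 3]

Run the Euclidean algorithm on 40 and 3; the successive quotients are the partial quotients a_0, a_1, ... (each step inverts the fractional part left over by the previous one):
  40 = 13*3 + 1, so a_0 = 13.
  3 = 3*1 + 0, so a_1 = 3.
The remainder reaches 0 after 2 divisions, so the expansion has 2 partial quotients, read off in order.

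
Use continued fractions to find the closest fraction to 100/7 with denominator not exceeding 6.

57/4

Expand x = 100/7 as a continued fraction with the Euclidean algorithm:
  100 = 14*7 + 2, so a_0 = 14.
  7 = 3*2 + 1, so a_1 = 3.
  2 = 2*1 + 0, so a_2 = 2.
so x = [14; 3, 2].
Convergents (p_i = a_i*p_{i-1} + p_{i-2}, q_i = a_i*q_{i-1} + q_{i-2} with p_{-2}=0, p_{-1}=1, q_{-2}=1, q_{-1}=0), until the denominator exceeds 6:
  i=0: a_0=14, p_0 = 14*1 + 0 = 14, q_0 = 14*0 + 1 = 1.
  i=1: a_1=3, p_1 = 3*14 + 1 = 43, q_1 = 3*1 + 0 = 3.
  i=2: a_2=2, p_2 = 2*43 + 14 = 100, q_2 = 2*3 + 1 = 7.
q_2 = 7 > 6, so the last convergent with denominator <= 6 is p_1/q_1 = 43/3.
The closest fraction with denominator <= 6 is either p_1/q_1 or the intermediate fraction (k*p_1 + p_0)/(k*q_1 + q_0) with the largest k >= 1 whose denominator stays <= 6; these approach x as k grows, and every other convergent or intermediate fraction in range is farther away.
Largest k: floor((6 - q_0)/q_1) = floor((6 - 1)/3) = 1.
That gives (1*43 + 14)/(1*3 + 1) = 57/4.
Compare the errors: |x - 43/3| = |100*3 - 43*7|/(7*3) = 1/21, and |x - 57/4| = |100*4 - 57*7|/(7*4) = 1/28.
Cross-multiplying, 1*21 = 21 < 28 = 1*28, so 1/28 is smaller: the intermediate fraction 57/4 is closer to x than 43/3.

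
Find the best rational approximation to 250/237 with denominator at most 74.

Expand x = 250/237 as a continued fraction with the Euclidean algorithm:
  250 = 1*237 + 13, so a_0 = 1.
  237 = 18*13 + 3, so a_1 = 18.
  13 = 4*3 + 1, so a_2 = 4.
  3 = 3*1 + 0, so a_3 = 3.
so x = [1; 18, 4, 3].
Convergents (p_i = a_i*p_{i-1} + p_{i-2}, q_i = a_i*q_{i-1} + q_{i-2} with p_{-2}=0, p_{-1}=1, q_{-2}=1, q_{-1}=0), until the denominator exceeds 74:
  i=0: a_0=1, p_0 = 1*1 + 0 = 1, q_0 = 1*0 + 1 = 1.
  i=1: a_1=18, p_1 = 18*1 + 1 = 19, q_1 = 18*1 + 0 = 18.
  i=2: a_2=4, p_2 = 4*19 + 1 = 77, q_2 = 4*18 + 1 = 73.
  i=3: a_3=3, p_3 = 3*77 + 19 = 250, q_3 = 3*73 + 18 = 237.
q_3 = 237 > 74, so the last convergent with denominator <= 74 is p_2/q_2 = 77/73.
The closest fraction with denominator <= 74 is either p_2/q_2 or the intermediate fraction (k*p_2 + p_1)/(k*q_2 + q_1) with the largest k >= 1 whose denominator stays <= 74; these approach x as k grows, and every other convergent or intermediate fraction in range is farther away.
Largest k: floor((74 - q_1)/q_2) = floor((74 - 18)/73) = 0.
Since k = 0, no intermediate fraction beyond p_2/q_2 has denominator <= 74, so the convergent 77/73 is the closest (its error is |250*73 - 77*237|/(237*73) = 1/17301).

77/73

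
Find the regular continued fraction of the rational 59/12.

[4; 1, 11]

Run the Euclidean algorithm on 59 and 12; the successive quotients are the partial quotients a_0, a_1, ... (each step inverts the fractional part left over by the previous one):
  59 = 4*12 + 11, so a_0 = 4.
  12 = 1*11 + 1, so a_1 = 1.
  11 = 11*1 + 0, so a_2 = 11.
The remainder reaches 0 after 3 divisions, so the expansion has 3 partial quotients, read off in order.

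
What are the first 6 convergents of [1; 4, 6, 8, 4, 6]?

Using the convergent recurrence p_i = a_i*p_{i-1} + p_{i-2}, q_i = a_i*q_{i-1} + q_{i-2} with p_{-2}=0, p_{-1}=1, q_{-2}=1, q_{-1}=0:
  i=0: a_0=1, p_0 = 1*1 + 0 = 1, q_0 = 1*0 + 1 = 1.
  i=1: a_1=4, p_1 = 4*1 + 1 = 5, q_1 = 4*1 + 0 = 4.
  i=2: a_2=6, p_2 = 6*5 + 1 = 31, q_2 = 6*4 + 1 = 25.
  i=3: a_3=8, p_3 = 8*31 + 5 = 253, q_3 = 8*25 + 4 = 204.
  i=4: a_4=4, p_4 = 4*253 + 31 = 1043, q_4 = 4*204 + 25 = 841.
  i=5: a_5=6, p_5 = 6*1043 + 253 = 6511, q_5 = 6*841 + 204 = 5250.

1/1, 5/4, 31/25, 253/204, 1043/841, 6511/5250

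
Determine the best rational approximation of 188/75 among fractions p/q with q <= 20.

Expand x = 188/75 as a continued fraction with the Euclidean algorithm:
  188 = 2*75 + 38, so a_0 = 2.
  75 = 1*38 + 37, so a_1 = 1.
  38 = 1*37 + 1, so a_2 = 1.
  37 = 37*1 + 0, so a_3 = 37.
so x = [2; 1, 1, 37].
Convergents (p_i = a_i*p_{i-1} + p_{i-2}, q_i = a_i*q_{i-1} + q_{i-2} with p_{-2}=0, p_{-1}=1, q_{-2}=1, q_{-1}=0), until the denominator exceeds 20:
  i=0: a_0=2, p_0 = 2*1 + 0 = 2, q_0 = 2*0 + 1 = 1.
  i=1: a_1=1, p_1 = 1*2 + 1 = 3, q_1 = 1*1 + 0 = 1.
  i=2: a_2=1, p_2 = 1*3 + 2 = 5, q_2 = 1*1 + 1 = 2.
  i=3: a_3=37, p_3 = 37*5 + 3 = 188, q_3 = 37*2 + 1 = 75.
q_3 = 75 > 20, so the last convergent with denominator <= 20 is p_2/q_2 = 5/2.
The closest fraction with denominator <= 20 is either p_2/q_2 or the intermediate fraction (k*p_2 + p_1)/(k*q_2 + q_1) with the largest k >= 1 whose denominator stays <= 20; these approach x as k grows, and every other convergent or intermediate fraction in range is farther away.
Largest k: floor((20 - q_1)/q_2) = floor((20 - 1)/2) = 9.
That gives (9*5 + 3)/(9*2 + 1) = 48/19.
Compare the errors: |x - 5/2| = |188*2 - 5*75|/(75*2) = 1/150, and |x - 48/19| = |188*19 - 48*75|/(75*19) = 28/1425.
Cross-multiplying, 1*1425 = 1425 < 4200 = 28*150, so 1/150 is smaller: the convergent 5/2 is closer to x than 48/19.

5/2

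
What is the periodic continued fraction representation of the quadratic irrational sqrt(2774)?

[52; (1, 2, 52, 2, 1, 104)]

Write x_i = (sqrt(2774) + m_i)/d_i with (m_0, d_0) = (0, 1). a_0 = floor(sqrt(2774)) = 52, since 52^2 = 2704 <= 2774 < 2809 = 53^2.
Iterate m_{i+1} = d_i*a_i - m_i, d_{i+1} = (2774 - m_{i+1}^2)/d_i, a_{i+1} = floor((a_0 + m_{i+1})/d_{i+1}):
  m_1 = 1*52 - 0 = 52, d_1 = (2774 - 52^2)/1 = 70/1 = 70, a_1 = floor((52 + 52)/70) = 1.
  m_2 = 70*1 - 52 = 18, d_2 = (2774 - 18^2)/70 = 2450/70 = 35, a_2 = floor((52 + 18)/35) = 2.
  m_3 = 35*2 - 18 = 52, d_3 = (2774 - 52^2)/35 = 70/35 = 2, a_3 = floor((52 + 52)/2) = 52.
  m_4 = 2*52 - 52 = 52, d_4 = (2774 - 52^2)/2 = 70/2 = 35, a_4 = floor((52 + 52)/35) = 2.
  m_5 = 35*2 - 52 = 18, d_5 = (2774 - 18^2)/35 = 2450/35 = 70, a_5 = floor((52 + 18)/70) = 1.
  m_6 = 70*1 - 18 = 52, d_6 = (2774 - 52^2)/70 = 70/70 = 1, a_6 = floor((52 + 52)/1) = 104.
  m_7 = 1*104 - 52 = 52, d_7 = (2774 - 52^2)/1 = 70/1 = 70: (m_7, d_7) = (m_1, d_1) = (52, 70), so from here the quotients repeat a_1, ..., a_6; the period length is 6.
Hence the expansion of sqrt(2774) is a_0 = 52 followed by the repeating block 1, 2, 52, 2, 1, 104 (period 6).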